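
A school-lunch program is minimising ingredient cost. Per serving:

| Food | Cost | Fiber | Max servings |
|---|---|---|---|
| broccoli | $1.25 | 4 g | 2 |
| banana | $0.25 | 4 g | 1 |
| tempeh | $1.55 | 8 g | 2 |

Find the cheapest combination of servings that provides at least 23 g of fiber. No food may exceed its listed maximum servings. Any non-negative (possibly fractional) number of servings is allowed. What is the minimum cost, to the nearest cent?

$4.29

Cost per g of fiber: banana $0.0625, tempeh $0.1938, broccoli $0.3125.
Take 1 serving of banana: +4.0 g fiber for $0.25 (total $0.25, still need 19.0 g).
Take 2 servings of tempeh: +16.0 g fiber for $3.10 (total $3.35, still need 3.0 g).
Take 0.75 servings of broccoli: +3.0 g fiber for $0.94 (total $4.29, still need 0.0 g).
Greedy by cheapest-per-g is optimal for a single linear constraint, so the minimum cost is $4.29.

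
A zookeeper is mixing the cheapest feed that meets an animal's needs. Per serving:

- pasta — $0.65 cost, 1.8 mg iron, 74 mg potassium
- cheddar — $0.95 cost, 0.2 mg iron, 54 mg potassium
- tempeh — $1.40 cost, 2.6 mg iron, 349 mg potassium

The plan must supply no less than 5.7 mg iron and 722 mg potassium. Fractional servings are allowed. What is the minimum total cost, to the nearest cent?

At the optimum either one food covers both requirements or two foods hit both targets exactly; no other combination can be cheaper.
pasta only: max(5.7/1.8, 722/74) = 9.757 servings → $6.34.
cheddar only: max(5.7/0.2, 722/54) = 28.5 servings → $27.07.
tempeh only: max(5.7/2.6, 722/349) = 2.192 servings → $3.07.
pasta + cheddar with both tight: 1.983 servings and 10.65 servings → $11.41.
pasta + tempeh with both tight: 0.2572 servings and 2.014 servings → $2.99.
cheddar + tempeh with both targets exact would need a negative amount; discard.
Cheapest feasible corner: $2.99.

$2.99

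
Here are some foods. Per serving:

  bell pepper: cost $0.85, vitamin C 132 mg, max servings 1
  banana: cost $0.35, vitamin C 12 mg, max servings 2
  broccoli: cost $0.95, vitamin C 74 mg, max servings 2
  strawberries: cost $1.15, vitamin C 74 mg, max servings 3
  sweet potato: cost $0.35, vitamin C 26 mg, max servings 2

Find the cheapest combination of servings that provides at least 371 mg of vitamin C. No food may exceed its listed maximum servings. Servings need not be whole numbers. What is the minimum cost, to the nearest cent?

Cost per mg of vitamin C: bell pepper $0.0064, broccoli $0.0128, sweet potato $0.0135, strawberries $0.0155, banana $0.0292.
Take 1 serving of bell pepper: +132.0 mg vitamin C for $0.85 (total $0.85, still need 239.0 mg).
Take 2 servings of broccoli: +148.0 mg vitamin C for $1.90 (total $2.75, still need 91.0 mg).
Take 2 servings of sweet potato: +52.0 mg vitamin C for $0.70 (total $3.45, still need 39.0 mg).
Take 0.527 servings of strawberries: +39.0 mg vitamin C for $0.61 (total $4.06, still need 0.0 mg).
Filling from the cheapest source first is optimal under one linear minimum: $4.06.

$4.06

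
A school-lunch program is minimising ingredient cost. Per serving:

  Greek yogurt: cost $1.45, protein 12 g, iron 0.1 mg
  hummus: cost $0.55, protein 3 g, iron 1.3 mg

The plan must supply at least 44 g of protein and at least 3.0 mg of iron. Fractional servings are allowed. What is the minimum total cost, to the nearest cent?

Compare the cost at each extreme point of the feasible region.
Greek yogurt only: max(44/12, 3.0/0.1) = 30 servings → $43.50.
hummus only: max(44/3, 3.0/1.3) = 14.67 servings → $8.07.
Greek yogurt + hummus with both tight: 3.15 servings and 2.065 servings → $5.70.
The minimum over all feasible corners is $5.70.

$5.70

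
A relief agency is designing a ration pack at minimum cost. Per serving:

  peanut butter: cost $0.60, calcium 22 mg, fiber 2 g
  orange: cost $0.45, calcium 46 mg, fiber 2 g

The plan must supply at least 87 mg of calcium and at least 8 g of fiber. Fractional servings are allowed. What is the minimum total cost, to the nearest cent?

$1.80

peanut butter only: max(87/22, 8/2) = 4 servings → $2.40.
orange only: max(87/46, 8/2) = 4 servings → $1.80.
peanut butter + orange with both targets exact would need a negative amount; discard.
So the least-cost plan costs $1.80.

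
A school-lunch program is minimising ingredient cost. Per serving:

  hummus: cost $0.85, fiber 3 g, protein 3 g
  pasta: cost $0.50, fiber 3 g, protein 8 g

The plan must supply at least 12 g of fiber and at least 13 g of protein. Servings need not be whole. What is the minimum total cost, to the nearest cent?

$2.00

An LP optimum is at a vertex; with two nutrient constraints at most two foods are used. Check each candidate.
hummus only: max(12/3, 13/3) = 4.333 servings → $3.68.
pasta only: max(12/3, 13/8) = 4 servings → $2.00.
hummus + pasta with both tight: 3.8 servings and 0.2 servings → $3.33.
The minimum over all feasible corners is $2.00.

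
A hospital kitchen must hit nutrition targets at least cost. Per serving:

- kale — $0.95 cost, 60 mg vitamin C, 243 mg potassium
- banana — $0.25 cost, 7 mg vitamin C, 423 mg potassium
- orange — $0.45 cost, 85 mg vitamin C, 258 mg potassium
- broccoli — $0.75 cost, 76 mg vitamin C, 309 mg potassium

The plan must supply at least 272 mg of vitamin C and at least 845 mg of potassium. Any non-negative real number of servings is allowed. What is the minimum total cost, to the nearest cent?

A basic optimal solution has at most two foods positive. Try each food alone and each pair with both targets met exactly.
kale only: max(272/60, 845/243) = 4.533 servings → $4.31.
banana only: max(272/7, 845/423) = 38.86 servings → $9.71.
orange only: max(272/85, 845/258) = 3.275 servings → $1.47.
broccoli only: max(272/76, 845/309) = 3.579 servings → $2.68.
kale + banana: the both-tight solution has a negative serving — not a feasible corner.
kale + orange with both tight: 0.3186 servings and 2.975 servings → $1.64.
kale + broccoli with both targets exact would need a negative amount; discard.
banana + orange with both tight: 0.04829 servings and 3.196 servings → $1.45.
banana + broccoli: the both-tight solution has a negative serving — not a feasible corner.
orange + broccoli with both tight: 2.979 servings and 0.2477 servings → $1.53.
Cheapest feasible corner: $1.45.

$1.45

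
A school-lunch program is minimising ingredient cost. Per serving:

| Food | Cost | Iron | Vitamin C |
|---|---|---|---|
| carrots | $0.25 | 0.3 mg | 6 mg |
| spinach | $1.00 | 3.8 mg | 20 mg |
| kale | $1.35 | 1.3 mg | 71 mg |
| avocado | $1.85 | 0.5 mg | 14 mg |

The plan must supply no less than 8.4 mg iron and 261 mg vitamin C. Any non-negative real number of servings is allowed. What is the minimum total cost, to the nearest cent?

$5.62

At the optimum either one food covers both requirements or two foods hit both targets exactly; no other combination can be cheaper.
carrots only: max(8.4/0.3, 261/6) = 43.5 servings → $10.88.
spinach only: max(8.4/3.8, 261/20) = 13.05 servings → $13.05.
kale only: max(8.4/1.3, 261/71) = 6.462 servings → $8.72.
avocado only: max(8.4/0.5, 261/14) = 18.64 servings → $34.49.
carrots + spinach with both targets exact would need a negative amount; discard.
carrots + kale with both tight: 19.04 servings and 2.067 servings → $7.55.
carrots + avocado with both targets exact would need a negative amount; discard.
spinach + kale with both tight: 1.055 servings and 3.379 servings → $5.62.
spinach + avocado: the both-tight solution has a negative serving — not a feasible corner.
kale + avocado with both tight: 0.7457 servings and 14.86 servings → $28.50.
Cheapest feasible corner: $5.62.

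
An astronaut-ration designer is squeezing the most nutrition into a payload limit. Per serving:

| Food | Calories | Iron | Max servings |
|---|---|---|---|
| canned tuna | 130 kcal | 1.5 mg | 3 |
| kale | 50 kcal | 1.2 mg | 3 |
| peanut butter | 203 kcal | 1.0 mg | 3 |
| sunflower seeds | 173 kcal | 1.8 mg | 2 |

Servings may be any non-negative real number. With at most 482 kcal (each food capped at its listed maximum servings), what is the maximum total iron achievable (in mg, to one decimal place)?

Iron per kcal: kale 0.024, canned tuna 0.01154, sunflower seeds 0.0104, peanut butter 0.004926.
Take 3 servings of kale: uses 150 kcal, +3.6 mg iron (running total 3.6 mg).
Take 2.554 servings of canned tuna: uses 332 kcal, +3.8 mg iron (running total 7.4 mg).
Filling greedily by iron-per-kcal is optimal for one linear limit, giving 7.4 mg.

7.4 mg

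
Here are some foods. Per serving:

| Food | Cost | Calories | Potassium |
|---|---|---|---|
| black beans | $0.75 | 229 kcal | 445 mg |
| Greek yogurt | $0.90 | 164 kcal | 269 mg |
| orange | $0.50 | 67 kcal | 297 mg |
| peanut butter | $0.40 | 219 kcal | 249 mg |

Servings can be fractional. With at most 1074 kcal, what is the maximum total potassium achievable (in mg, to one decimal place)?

Potassium per kcal: orange 4.433, black beans 1.943, Greek yogurt 1.64, peanut butter 1.137.
With no serving limits, spend the whole calories allowance on orange: 1074 kcal / 67 kcal × 297 mg = 4760.9 mg.

4760.9 mg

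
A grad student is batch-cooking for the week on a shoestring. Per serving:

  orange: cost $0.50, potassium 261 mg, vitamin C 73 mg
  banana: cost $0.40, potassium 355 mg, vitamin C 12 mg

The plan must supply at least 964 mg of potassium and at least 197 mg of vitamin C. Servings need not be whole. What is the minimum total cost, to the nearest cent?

$1.61

An LP optimum is at a vertex; with two nutrient constraints at most two foods are used. Check each candidate.
orange only: max(964/261, 197/73) = 3.693 servings → $1.85.
banana only: max(964/355, 197/12) = 16.42 servings → $6.57.
orange + banana with both tight: 2.562 servings and 0.832 servings → $1.61.
So the least-cost plan costs $1.61.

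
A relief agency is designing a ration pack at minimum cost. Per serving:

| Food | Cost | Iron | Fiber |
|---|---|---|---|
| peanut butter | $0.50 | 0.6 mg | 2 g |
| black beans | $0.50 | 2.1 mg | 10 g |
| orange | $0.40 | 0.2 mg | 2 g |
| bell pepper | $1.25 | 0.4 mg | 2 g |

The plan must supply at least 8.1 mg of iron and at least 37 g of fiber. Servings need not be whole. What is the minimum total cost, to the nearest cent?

$1.93

For a min-cost LP with two ≥-constraints, a basic feasible solution has at most two positive variables.
peanut butter only: max(8.1/0.6, 37/2) = 18.5 servings → $9.25.
black beans only: max(8.1/2.1, 37/10) = 3.857 servings → $1.93.
orange only: max(8.1/0.2, 37/2) = 40.5 servings → $16.20.
bell pepper only: max(8.1/0.4, 37/2) = 20.25 servings → $25.31.
peanut butter + black beans with both tight: 1.833 servings and 3.333 servings → $2.58.
peanut butter + orange with both tight: 11 servings and 7.5 servings → $8.50.
peanut butter + bell pepper with both tight: 3.5 servings and 15 servings → $20.50.
black beans + orange: the both-tight solution has a negative serving — not a feasible corner.
black beans + bell pepper: the both-tight solution has a negative serving — not a feasible corner.
orange + bell pepper: the both-tight solution has a negative serving — not a feasible corner.
Cheapest feasible corner: $1.93.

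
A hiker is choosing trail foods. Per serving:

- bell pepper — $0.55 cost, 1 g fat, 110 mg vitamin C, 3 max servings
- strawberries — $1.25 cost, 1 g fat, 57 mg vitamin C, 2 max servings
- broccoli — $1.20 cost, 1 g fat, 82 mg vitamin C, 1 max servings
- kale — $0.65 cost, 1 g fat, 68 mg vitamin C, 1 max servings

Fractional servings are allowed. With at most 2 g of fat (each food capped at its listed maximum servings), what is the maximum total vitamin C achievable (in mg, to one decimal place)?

220.0 mg

Vitamin C per g fat: bell pepper 110, broccoli 82, kale 68, strawberries 57.
Take 2 servings of bell pepper: uses 2 g fat, +220.0 mg vitamin C (running total 220.0 mg).
Greedy by best ratio exhausts the fat allowance optimally: 220.0 mg.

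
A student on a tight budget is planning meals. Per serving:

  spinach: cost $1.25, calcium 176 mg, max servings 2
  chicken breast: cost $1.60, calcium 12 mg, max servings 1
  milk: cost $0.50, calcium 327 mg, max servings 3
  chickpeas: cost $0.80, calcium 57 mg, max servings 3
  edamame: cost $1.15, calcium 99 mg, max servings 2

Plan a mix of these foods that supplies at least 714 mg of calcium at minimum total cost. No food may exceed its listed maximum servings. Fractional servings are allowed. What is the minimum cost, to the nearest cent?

Cost per mg of calcium: milk $0.0015, spinach $0.0071, edamame $0.0116, chickpeas $0.0140, chicken breast $0.1333.
Take 2.183 servings of milk: +714.0 mg calcium for $1.09 (total $1.09, still need 0.0 mg).
Greedy by cheapest-per-mg is optimal for a single linear constraint, so the minimum cost is $1.09.

$1.09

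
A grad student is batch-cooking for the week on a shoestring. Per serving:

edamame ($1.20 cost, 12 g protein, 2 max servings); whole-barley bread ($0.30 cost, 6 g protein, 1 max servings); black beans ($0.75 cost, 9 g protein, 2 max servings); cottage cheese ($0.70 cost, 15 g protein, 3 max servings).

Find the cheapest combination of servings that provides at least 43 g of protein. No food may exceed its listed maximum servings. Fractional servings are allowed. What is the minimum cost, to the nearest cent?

$2.01

Cost per g of protein: cottage cheese $0.0467, whole-barley bread $0.0500, black beans $0.0833, edamame $0.1000.
Take 2.867 servings of cottage cheese: +43.0 g protein for $2.01 (total $2.01, still need 0.0 g).
Greedy by cheapest-per-g is optimal for a single linear constraint, so the minimum cost is $2.01.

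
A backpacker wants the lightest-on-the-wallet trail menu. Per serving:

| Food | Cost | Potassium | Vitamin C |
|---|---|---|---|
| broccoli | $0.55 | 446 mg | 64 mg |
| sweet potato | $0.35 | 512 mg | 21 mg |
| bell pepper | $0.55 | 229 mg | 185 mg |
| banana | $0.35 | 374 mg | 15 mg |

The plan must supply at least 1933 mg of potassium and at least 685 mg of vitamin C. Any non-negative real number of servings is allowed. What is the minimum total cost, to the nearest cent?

$2.68

A basic optimal solution has at most two foods positive. Try each food alone and each pair with both targets met exactly.
broccoli only: max(1933/446, 685/64) = 10.7 servings → $5.89.
sweet potato only: max(1933/512, 685/21) = 32.62 servings → $11.42.
bell pepper only: max(1933/229, 685/185) = 8.441 servings → $4.64.
banana only: max(1933/374, 685/15) = 45.67 servings → $15.98.
broccoli + sweet potato with both targets exact would need a negative amount; discard.
broccoli + bell pepper with both tight: 2.958 servings and 2.679 servings → $3.10.
broccoli + banana: the both-tight solution has a negative serving — not a feasible corner.
sweet potato + bell pepper with both tight: 2.233 servings and 3.449 servings → $2.68.
sweet potato + banana with both targets exact would need a negative amount; discard.
bell pepper + banana with both tight: 3.455 servings and 3.053 servings → $2.97.
Cheapest feasible corner: $2.68.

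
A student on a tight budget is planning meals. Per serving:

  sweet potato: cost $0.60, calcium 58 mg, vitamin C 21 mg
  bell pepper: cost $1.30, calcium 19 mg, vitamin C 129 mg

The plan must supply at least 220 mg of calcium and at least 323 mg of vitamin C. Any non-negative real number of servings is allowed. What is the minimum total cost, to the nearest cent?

$4.47

For a min-cost LP with two ≥-constraints, a basic feasible solution has at most two positive variables.
sweet potato only: max(220/58, 323/21) = 15.38 servings → $9.23.
bell pepper only: max(220/19, 323/129) = 11.58 servings → $15.05.
sweet potato + bell pepper with both tight: 3.14 servings and 1.993 servings → $4.47.
The minimum over all feasible corners is $4.47.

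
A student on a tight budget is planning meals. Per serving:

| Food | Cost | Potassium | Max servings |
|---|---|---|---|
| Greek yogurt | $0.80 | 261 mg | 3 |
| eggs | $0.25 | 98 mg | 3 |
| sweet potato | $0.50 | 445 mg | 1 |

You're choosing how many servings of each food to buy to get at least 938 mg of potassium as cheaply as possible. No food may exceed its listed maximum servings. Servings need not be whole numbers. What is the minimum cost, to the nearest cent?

$1.86

Cost per mg of potassium: sweet potato $0.0011, eggs $0.0026, Greek yogurt $0.0031.
Take 1 serving of sweet potato: +445.0 mg potassium for $0.50 (total $0.50, still need 493.0 mg).
Take 3 servings of eggs: +294.0 mg potassium for $0.75 (total $1.25, still need 199.0 mg).
Take 0.7625 servings of Greek yogurt: +199.0 mg potassium for $0.61 (total $1.86, still need 0.0 mg).
Filling from the cheapest source first is optimal under one linear minimum: $1.86.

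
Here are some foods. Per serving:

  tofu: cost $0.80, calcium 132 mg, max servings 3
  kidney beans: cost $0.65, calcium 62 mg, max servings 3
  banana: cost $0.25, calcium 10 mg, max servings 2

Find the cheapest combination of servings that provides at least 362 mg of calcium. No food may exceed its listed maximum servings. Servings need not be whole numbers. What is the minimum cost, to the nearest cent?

Cost per mg of calcium: tofu $0.0061, kidney beans $0.0105, banana $0.0250.
Take 2.742 servings of tofu: +362.0 mg calcium for $2.19 (total $2.19, still need 0.0 mg).
Filling from the cheapest source first is optimal under one linear minimum: $2.19.

$2.19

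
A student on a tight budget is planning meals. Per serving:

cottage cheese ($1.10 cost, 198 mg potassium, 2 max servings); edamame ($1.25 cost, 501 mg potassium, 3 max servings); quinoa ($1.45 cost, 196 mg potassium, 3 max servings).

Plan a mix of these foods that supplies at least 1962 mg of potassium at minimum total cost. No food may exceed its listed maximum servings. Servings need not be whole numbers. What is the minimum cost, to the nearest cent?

$6.42

Cost per mg of potassium: edamame $0.0025, cottage cheese $0.0056, quinoa $0.0074.
Take 3 servings of edamame: +1503.0 mg potassium for $3.75 (total $3.75, still need 459.0 mg).
Take 2 servings of cottage cheese: +396.0 mg potassium for $2.20 (total $5.95, still need 63.0 mg).
Take 0.3214 servings of quinoa: +63.0 mg potassium for $0.47 (total $6.42, still need 0.0 mg).
Filling from the cheapest source first is optimal under one linear minimum: $6.42.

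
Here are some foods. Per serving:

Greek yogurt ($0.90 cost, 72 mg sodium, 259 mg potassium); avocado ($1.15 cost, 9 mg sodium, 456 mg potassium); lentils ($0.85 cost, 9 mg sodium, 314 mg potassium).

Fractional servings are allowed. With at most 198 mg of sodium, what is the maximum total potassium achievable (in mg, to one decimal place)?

10032.0 mg

Potassium per mg sodium: avocado 50.67, lentils 34.89, Greek yogurt 3.597.
With no serving limits, spend the whole sodium allowance on avocado: 198 mg / 9 mg × 456 mg = 10032.0 mg.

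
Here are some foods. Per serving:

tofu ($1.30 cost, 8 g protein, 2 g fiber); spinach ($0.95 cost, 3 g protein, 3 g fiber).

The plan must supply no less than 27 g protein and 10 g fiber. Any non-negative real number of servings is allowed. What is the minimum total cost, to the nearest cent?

$5.06

tofu only: max(27/8, 10/2) = 5 servings → $6.50.
spinach only: max(27/3, 10/3) = 9 servings → $8.55.
tofu + spinach with both tight: 2.833 servings and 1.444 servings → $5.06.
Cheapest feasible corner: $5.06.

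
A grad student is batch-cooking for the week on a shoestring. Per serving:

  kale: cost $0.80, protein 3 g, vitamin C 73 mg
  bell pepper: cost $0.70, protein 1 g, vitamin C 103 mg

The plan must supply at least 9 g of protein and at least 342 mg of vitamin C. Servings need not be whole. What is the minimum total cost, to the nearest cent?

Two binding constraints pin down two serving amounts, so the optimal mix uses at most two foods. The candidates are each food alone (scaled to the tighter of protein/vitamin C) and each pair with both constraints tight.
kale only: max(9/3, 342/73) = 4.685 servings → $3.75.
bell pepper only: max(9/1, 342/103) = 9 servings → $6.30.
kale + bell pepper with both tight: 2.479 servings and 1.564 servings → $3.08.
Cheapest feasible corner: $3.08.

$3.08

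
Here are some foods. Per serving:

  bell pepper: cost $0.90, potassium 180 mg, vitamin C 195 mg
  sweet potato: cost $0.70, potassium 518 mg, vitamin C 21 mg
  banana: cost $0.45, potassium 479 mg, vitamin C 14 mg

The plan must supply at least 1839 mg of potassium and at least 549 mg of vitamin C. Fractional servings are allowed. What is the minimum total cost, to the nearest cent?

$3.64

Compare the cost at each extreme point of the feasible region.
bell pepper only: max(1839/180, 549/195) = 10.22 servings → $9.20.
sweet potato only: max(1839/518, 549/21) = 26.14 servings → $18.30.
banana only: max(1839/479, 549/14) = 39.21 servings → $17.65.
bell pepper + sweet potato with both tight: 2.528 servings and 2.672 servings → $4.15.
bell pepper + banana with both tight: 2.61 servings and 2.858 servings → $3.64.
sweet potato + banana: the both-tight solution has a negative serving — not a feasible corner.
The minimum over all feasible corners is $3.64.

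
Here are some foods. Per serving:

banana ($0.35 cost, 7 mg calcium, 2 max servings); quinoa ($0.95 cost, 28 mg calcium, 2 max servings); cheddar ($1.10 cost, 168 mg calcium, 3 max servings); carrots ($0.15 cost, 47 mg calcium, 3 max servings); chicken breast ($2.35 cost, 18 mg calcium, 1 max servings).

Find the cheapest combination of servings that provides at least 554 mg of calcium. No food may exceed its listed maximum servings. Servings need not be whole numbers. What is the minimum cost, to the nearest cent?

$3.15

Cost per mg of calcium: carrots $0.0032, cheddar $0.0065, quinoa $0.0339, banana $0.0500, chicken breast $0.1306.
Take 3 servings of carrots: +141.0 mg calcium for $0.45 (total $0.45, still need 413.0 mg).
Take 2.458 servings of cheddar: +413.0 mg calcium for $2.70 (total $3.15, still need 0.0 mg).
Greedy by cheapest-per-mg is optimal for a single linear constraint, so the minimum cost is $3.15.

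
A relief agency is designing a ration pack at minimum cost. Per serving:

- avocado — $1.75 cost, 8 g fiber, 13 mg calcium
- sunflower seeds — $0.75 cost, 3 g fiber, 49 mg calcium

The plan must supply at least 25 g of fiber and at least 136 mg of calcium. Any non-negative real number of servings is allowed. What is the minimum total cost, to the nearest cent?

$5.67

An LP optimum is at a vertex; with two nutrient constraints at most two foods are used. Check each candidate.
avocado only: max(25/8, 136/13) = 10.46 servings → $18.31.
sunflower seeds only: max(25/3, 136/49) = 8.333 servings → $6.25.
avocado + sunflower seeds with both tight: 2.314 servings and 2.161 servings → $5.67.
So the least-cost plan costs $5.67.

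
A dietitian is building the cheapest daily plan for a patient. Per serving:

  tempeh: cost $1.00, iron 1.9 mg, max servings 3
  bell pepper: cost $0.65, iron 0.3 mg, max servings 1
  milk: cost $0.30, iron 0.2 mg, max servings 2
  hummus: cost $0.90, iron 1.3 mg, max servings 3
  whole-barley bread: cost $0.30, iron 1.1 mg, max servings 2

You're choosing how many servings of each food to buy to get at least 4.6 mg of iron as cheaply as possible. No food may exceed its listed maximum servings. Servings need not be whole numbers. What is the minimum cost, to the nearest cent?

$1.86

Cost per mg of iron: whole-barley bread $0.2727, tempeh $0.5263, hummus $0.6923, milk $1.5000, bell pepper $2.1667.
Take 2 servings of whole-barley bread: +2.2 mg iron for $0.60 (total $0.60, still need 2.4 mg).
Take 1.263 servings of tempeh: +2.4 mg iron for $1.26 (total $1.86, still need 0.0 mg).
Filling from the cheapest source first is optimal under one linear minimum: $1.86.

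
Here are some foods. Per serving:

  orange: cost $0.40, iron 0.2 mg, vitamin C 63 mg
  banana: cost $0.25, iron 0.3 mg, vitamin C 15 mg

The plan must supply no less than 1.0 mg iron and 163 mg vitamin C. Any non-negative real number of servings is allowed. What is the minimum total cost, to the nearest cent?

Check every corner: each single food scaled to meet both minima, and each pair solved so both constraints bind.
orange only: max(1.0/0.2, 163/63) = 5 servings → $2.00.
banana only: max(1.0/0.3, 163/15) = 10.87 servings → $2.72.
orange + banana with both tight: 2.132 servings and 1.912 servings → $1.33.
The minimum over all feasible corners is $1.33.

$1.33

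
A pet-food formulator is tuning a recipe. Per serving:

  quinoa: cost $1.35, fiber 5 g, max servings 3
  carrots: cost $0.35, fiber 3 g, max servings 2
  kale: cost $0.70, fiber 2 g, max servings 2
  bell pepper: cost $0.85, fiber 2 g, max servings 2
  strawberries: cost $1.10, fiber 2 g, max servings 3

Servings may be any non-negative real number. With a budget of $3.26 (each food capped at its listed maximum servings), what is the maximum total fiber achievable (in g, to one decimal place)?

Fiber per dollar: carrots 8.571, quinoa 3.704, kale 2.857, bell pepper 2.353, strawberries 1.818.
Take 2 servings of carrots: spends $0.70, +6.0 g fiber (running total 6.0 g).
Take 1.896 servings of quinoa: spends $2.56, +9.5 g fiber (running total 15.5 g).
Filling greedily by fiber-per-dollar is optimal for one linear limit, giving 15.5 g.

15.5 g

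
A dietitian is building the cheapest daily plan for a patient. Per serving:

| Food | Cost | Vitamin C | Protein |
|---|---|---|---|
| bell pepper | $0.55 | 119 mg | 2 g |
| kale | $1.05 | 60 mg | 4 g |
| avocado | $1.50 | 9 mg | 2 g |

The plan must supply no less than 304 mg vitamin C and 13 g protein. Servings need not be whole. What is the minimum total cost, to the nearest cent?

With two linear requirements the optimum uses one or two foods; enumerate the corners.
bell pepper only: max(304/119, 13/2) = 6.5 servings → $3.58.
kale only: max(304/60, 13/4) = 5.067 servings → $5.32.
avocado only: max(304/9, 13/2) = 33.78 servings → $50.67.
bell pepper + kale with both tight: 1.225 servings and 2.638 servings → $3.44.
bell pepper + avocado with both tight: 2.232 servings and 4.268 servings → $7.63.
kale + avocado with both targets exact would need a negative amount; discard.
Cheapest feasible corner: $3.44.

$3.44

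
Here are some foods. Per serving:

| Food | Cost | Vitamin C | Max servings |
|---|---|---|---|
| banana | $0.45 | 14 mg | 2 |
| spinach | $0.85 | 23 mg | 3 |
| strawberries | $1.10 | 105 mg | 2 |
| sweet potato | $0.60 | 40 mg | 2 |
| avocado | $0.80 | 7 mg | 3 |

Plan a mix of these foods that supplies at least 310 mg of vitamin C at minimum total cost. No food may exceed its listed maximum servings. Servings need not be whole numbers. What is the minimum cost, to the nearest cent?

$4.04

Cost per mg of vitamin C: strawberries $0.0105, sweet potato $0.0150, banana $0.0321, spinach $0.0370, avocado $0.1143.
Take 2 servings of strawberries: +210.0 mg vitamin C for $2.20 (total $2.20, still need 100.0 mg).
Take 2 servings of sweet potato: +80.0 mg vitamin C for $1.20 (total $3.40, still need 20.0 mg).
Take 1.429 servings of banana: +20.0 mg vitamin C for $0.64 (total $4.04, still need 0.0 mg).
Greedy by cheapest-per-mg is optimal for a single linear constraint, so the minimum cost is $4.04.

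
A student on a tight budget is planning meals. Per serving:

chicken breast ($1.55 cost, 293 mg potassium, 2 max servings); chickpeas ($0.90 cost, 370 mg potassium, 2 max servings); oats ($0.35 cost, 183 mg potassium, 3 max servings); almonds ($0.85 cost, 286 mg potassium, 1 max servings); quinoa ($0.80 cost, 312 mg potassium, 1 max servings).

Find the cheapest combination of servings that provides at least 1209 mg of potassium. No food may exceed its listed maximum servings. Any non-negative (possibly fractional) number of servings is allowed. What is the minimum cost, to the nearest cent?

Cost per mg of potassium: oats $0.0019, chickpeas $0.0024, quinoa $0.0026, almonds $0.0030, chicken breast $0.0053.
Take 3 servings of oats: +549.0 mg potassium for $1.05 (total $1.05, still need 660.0 mg).
Take 1.784 servings of chickpeas: +660.0 mg potassium for $1.61 (total $2.66, still need 0.0 mg).
Greedy by cheapest-per-mg is optimal for a single linear constraint, so the minimum cost is $2.66.

$2.66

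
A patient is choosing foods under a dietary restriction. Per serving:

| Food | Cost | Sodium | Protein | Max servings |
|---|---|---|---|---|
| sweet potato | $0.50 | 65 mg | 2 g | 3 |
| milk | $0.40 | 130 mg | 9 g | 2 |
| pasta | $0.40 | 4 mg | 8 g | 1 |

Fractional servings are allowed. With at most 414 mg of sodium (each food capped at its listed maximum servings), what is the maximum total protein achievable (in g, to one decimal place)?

30.6 g

Protein per mg sodium: pasta 2, milk 0.06923, sweet potato 0.03077.
Take 1 serving of pasta: uses 4 mg sodium, +8.0 g protein (running total 8.0 g).
Take 2 servings of milk: uses 260 mg sodium, +18.0 g protein (running total 26.0 g).
Take 2.308 servings of sweet potato: uses 150 mg sodium, +4.6 g protein (running total 30.6 g).
Filling greedily by protein-per-mg sodium is optimal for one linear limit, giving 30.6 g.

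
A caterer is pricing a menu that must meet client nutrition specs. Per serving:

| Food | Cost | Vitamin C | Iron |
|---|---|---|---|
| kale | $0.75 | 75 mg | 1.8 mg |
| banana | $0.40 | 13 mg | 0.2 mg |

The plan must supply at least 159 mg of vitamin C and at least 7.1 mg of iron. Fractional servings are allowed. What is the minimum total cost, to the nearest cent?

kale only: max(159/75, 7.1/1.8) = 3.944 servings → $2.96.
banana only: max(159/13, 7.1/0.2) = 35.5 servings → $14.20.
kale + banana: the both-tight solution has a negative serving — not a feasible corner.
So the least-cost plan costs $2.96.

$2.96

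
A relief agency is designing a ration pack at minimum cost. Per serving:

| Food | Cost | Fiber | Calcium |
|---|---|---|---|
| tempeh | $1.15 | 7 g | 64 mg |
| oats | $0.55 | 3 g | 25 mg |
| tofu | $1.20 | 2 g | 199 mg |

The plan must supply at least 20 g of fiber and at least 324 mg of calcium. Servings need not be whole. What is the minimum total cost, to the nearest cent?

$3.97

Minimising a linear cost over {fiber ≥ 20, calcium ≥ 324, servings ≥ 0} — the optimum is at a vertex, using one or two foods.
tempeh only: max(20/7, 324/64) = 5.062 servings → $5.82.
oats only: max(20/3, 324/25) = 12.96 servings → $7.13.
tofu only: max(20/2, 324/199) = 10 servings → $12.00.
tempeh + oats: the both-tight solution has a negative serving — not a feasible corner.
tempeh + tofu with both tight: 2.634 servings and 0.781 servings → $3.97.
oats + tofu with both tight: 6.091 servings and 0.8629 servings → $4.39.
Cheapest feasible corner: $3.97.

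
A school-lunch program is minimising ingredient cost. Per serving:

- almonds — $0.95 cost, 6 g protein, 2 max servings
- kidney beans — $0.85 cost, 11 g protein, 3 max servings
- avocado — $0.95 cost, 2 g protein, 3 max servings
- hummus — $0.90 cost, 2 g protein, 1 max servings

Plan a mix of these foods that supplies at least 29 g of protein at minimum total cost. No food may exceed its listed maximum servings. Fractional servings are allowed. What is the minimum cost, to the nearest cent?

$2.24

Cost per g of protein: kidney beans $0.0773, almonds $0.1583, hummus $0.4500, avocado $0.4750.
Take 2.636 servings of kidney beans: +29.0 g protein for $2.24 (total $2.24, still need 0.0 g).
Greedy by cheapest-per-g is optimal for a single linear constraint, so the minimum cost is $2.24.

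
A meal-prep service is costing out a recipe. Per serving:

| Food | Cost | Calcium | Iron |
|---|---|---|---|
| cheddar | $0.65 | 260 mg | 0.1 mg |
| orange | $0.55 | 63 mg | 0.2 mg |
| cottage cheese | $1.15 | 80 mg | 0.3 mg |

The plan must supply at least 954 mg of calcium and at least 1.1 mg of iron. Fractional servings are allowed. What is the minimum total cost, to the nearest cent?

$4.02

cheddar only: max(954/260, 1.1/0.1) = 11 servings → $7.15.
orange only: max(954/63, 1.1/0.2) = 15.14 servings → $8.33.
cottage cheese only: max(954/80, 1.1/0.3) = 11.93 servings → $13.71.
cheddar + orange with both tight: 2.659 servings and 4.171 servings → $4.02.
cheddar + cottage cheese with both tight: 2.831 servings and 2.723 servings → $4.97.
orange + cottage cheese: intersection lies outside the first quadrant.
So the least-cost plan costs $4.02.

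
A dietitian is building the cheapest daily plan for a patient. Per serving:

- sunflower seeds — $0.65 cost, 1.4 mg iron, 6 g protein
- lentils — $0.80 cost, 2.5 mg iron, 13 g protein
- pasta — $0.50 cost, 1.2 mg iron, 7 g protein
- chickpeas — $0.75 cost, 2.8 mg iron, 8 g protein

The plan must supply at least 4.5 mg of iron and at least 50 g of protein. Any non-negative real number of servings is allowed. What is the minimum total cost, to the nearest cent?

sunflower seeds only: max(4.5/1.4, 50/6) = 8.333 servings → $5.42.
lentils only: max(4.5/2.5, 50/13) = 3.846 servings → $3.08.
pasta only: max(4.5/1.2, 50/7) = 7.143 servings → $3.57.
chickpeas only: max(4.5/2.8, 50/8) = 6.25 servings → $4.69.
sunflower seeds + lentils: the both-tight solution has a negative serving — not a feasible corner.
sunflower seeds + pasta: the both-tight solution has a negative serving — not a feasible corner.
sunflower seeds + chickpeas: the both-tight solution has a negative serving — not a feasible corner.
lentils + pasta: the both-tight solution has a negative serving — not a feasible corner.
lentils + chickpeas: intersection lies outside the first quadrant.
pasta + chickpeas with both targets exact would need a negative amount; discard.
The minimum over all feasible corners is $3.08.

$3.08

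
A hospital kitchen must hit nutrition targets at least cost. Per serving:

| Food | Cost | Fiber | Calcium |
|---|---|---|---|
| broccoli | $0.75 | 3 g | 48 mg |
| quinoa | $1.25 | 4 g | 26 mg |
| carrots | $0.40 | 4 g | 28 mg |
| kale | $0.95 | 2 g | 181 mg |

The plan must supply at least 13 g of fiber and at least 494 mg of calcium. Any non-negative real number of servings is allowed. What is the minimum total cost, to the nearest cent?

broccoli only: max(13/3, 494/48) = 10.29 servings → $7.72.
quinoa only: max(13/4, 494/26) = 19 servings → $23.75.
carrots only: max(13/4, 494/28) = 17.64 servings → $7.06.
kale only: max(13/2, 494/181) = 6.5 servings → $6.17.
broccoli + quinoa: the both-tight solution has a negative serving — not a feasible corner.
broccoli + carrots: the both-tight solution has a negative serving — not a feasible corner.
broccoli + kale with both tight: 3.054 servings and 1.919 servings → $4.11.
quinoa + carrots with both targets exact would need a negative amount; discard.
quinoa + kale with both tight: 2.031 servings and 2.438 servings → $4.85.
carrots + kale with both tight: 2.043 servings and 2.413 servings → $3.11.
Cheapest feasible corner: $3.11.

$3.11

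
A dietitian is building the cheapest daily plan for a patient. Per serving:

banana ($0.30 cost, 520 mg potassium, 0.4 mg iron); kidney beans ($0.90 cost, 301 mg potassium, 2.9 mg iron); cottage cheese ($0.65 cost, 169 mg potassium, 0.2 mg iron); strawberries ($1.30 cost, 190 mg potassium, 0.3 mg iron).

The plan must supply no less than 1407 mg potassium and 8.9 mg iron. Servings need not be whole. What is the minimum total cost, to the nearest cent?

$2.94

Check every corner: each single food scaled to meet both minima, and each pair solved so both constraints bind.
banana only: max(1407/520, 8.9/0.4) = 22.25 servings → $6.67.
kidney beans only: max(1407/301, 8.9/2.9) = 4.674 servings → $4.21.
cottage cheese only: max(1407/169, 8.9/0.2) = 44.5 servings → $28.93.
strawberries only: max(1407/190, 8.9/0.3) = 29.67 servings → $38.57.
banana + kidney beans with both tight: 1.01 servings and 2.93 servings → $2.94.
banana + cottage cheese with both targets exact would need a negative amount; discard.
banana + strawberries: intersection lies outside the first quadrant.
kidney beans + cottage cheese with both tight: 2.844 servings and 3.26 servings → $4.68.
kidney beans + strawberries with both tight: 2.754 servings and 3.042 servings → $6.43.
cottage cheese + strawberries: the both-tight solution has a negative serving — not a feasible corner.
So the least-cost plan costs $2.94.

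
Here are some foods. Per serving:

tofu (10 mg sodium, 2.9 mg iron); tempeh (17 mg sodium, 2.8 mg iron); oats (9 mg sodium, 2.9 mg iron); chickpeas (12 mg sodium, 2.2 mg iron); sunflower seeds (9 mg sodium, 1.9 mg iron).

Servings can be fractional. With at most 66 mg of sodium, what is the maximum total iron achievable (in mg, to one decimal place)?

21.3 mg

Iron per mg sodium: oats 0.3222, tofu 0.29, sunflower seeds 0.2111, chickpeas 0.1833, tempeh 0.1647.
With no serving limits, spend the whole sodium allowance on oats: 66 mg / 9 mg × 2.9 mg = 21.3 mg.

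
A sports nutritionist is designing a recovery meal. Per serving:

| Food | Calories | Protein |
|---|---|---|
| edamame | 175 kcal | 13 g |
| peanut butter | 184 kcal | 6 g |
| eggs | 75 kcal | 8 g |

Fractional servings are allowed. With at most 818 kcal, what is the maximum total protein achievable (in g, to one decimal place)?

87.3 g

Protein per kcal: eggs 0.1067, edamame 0.07429, peanut butter 0.03261.
With no serving limits, spend the whole calories allowance on eggs: 818 kcal / 75 kcal × 8 g = 87.3 g.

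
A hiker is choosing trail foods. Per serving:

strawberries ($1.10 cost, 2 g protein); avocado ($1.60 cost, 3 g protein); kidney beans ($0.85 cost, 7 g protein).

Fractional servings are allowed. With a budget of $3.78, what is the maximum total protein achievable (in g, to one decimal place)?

Protein per dollar: kidney beans 8.235, avocado 1.875, strawberries 1.818.
With no serving limits, spend the whole cost allowance on kidney beans: $3.78 / $0.85 × 7 g = 31.1 g.

31.1 g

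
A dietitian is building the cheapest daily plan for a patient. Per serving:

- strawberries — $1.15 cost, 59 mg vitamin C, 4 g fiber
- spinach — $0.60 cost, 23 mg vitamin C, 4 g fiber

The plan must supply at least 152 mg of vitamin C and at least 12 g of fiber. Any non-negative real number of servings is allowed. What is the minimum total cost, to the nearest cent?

This is a tiny linear program; its minimum lies at a vertex of the feasible set. List the vertices and price them.
strawberries only: max(152/59, 12/4) = 3 servings → $3.45.
spinach only: max(152/23, 12/4) = 6.609 servings → $3.97.
strawberries + spinach with both tight: 2.306 servings and 0.6944 servings → $3.07.
The minimum over all feasible corners is $3.07.

$3.07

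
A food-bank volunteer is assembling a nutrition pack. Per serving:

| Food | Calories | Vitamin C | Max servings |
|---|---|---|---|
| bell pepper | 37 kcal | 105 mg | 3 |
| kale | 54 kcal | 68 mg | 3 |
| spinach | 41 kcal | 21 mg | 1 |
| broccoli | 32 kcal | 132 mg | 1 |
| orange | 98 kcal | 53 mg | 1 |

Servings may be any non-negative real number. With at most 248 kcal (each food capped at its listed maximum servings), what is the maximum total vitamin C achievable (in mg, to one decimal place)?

579.2 mg

Vitamin C per kcal: broccoli 4.125, bell pepper 2.838, kale 1.259, orange 0.5408, spinach 0.5122.
Take 1 serving of broccoli: uses 32 kcal, +132.0 mg vitamin C (running total 132.0 mg).
Take 3 servings of bell pepper: uses 111 kcal, +315.0 mg vitamin C (running total 447.0 mg).
Take 1.944 servings of kale: uses 105 kcal, +132.2 mg vitamin C (running total 579.2 mg).
Filling greedily by vitamin C-per-kcal is optimal for one linear limit, giving 579.2 mg.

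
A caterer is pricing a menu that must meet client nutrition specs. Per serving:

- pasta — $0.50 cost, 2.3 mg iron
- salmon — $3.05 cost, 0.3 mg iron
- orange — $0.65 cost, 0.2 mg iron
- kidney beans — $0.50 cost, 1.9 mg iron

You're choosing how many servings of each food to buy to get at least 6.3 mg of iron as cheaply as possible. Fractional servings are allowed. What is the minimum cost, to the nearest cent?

$1.37

Cost per mg of iron: pasta $0.2174, kidney beans $0.2632, orange $3.2500, salmon $10.1667.
With no serving limits, use only pasta: 6.3 mg / 2.3 mg = 2.739 servings × $0.50 = $1.37.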